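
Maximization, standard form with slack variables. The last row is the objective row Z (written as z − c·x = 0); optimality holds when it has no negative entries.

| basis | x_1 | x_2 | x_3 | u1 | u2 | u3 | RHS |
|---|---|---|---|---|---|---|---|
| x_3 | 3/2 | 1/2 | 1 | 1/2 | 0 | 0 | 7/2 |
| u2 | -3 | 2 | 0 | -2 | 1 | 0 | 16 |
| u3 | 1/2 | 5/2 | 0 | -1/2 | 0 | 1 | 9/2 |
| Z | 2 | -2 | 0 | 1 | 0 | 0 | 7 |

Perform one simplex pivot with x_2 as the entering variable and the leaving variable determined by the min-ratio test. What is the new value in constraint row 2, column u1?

-8/5

Ratio test on column x_2 — row 1: (7/2)/(1/2) = 7; row 2: 16/2 = 8; row 3: (9/2)/(5/2) = 9/5. Minimum is 9/5 at row 3 (u3 leaves); pivot element 5/2.
Divide row 3 by 5/2; eliminate column x_2 from the other rows.
Row 2 update in column u1: -2 − 2·(-1/5) = -8/5.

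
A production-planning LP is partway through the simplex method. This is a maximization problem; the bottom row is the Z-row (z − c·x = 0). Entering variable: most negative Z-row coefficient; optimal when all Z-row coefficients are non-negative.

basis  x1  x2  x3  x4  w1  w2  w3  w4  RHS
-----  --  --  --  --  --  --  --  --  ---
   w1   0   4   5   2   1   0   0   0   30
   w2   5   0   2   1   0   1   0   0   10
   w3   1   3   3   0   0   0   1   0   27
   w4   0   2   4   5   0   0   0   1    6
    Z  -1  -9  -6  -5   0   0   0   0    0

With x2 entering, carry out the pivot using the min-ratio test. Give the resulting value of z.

Ratio test on column x2 — row 1: 30/4 = 15/2; row 2: entry 0 ≤ 0; row 3: 27/3 = 9; row 4: 6/2 = 3. Minimum is 3 at row 4 (w4 leaves); pivot element 2.
Pivot on row 4; the Z-row RHS becomes 0 − (-9)·3 = 27.

27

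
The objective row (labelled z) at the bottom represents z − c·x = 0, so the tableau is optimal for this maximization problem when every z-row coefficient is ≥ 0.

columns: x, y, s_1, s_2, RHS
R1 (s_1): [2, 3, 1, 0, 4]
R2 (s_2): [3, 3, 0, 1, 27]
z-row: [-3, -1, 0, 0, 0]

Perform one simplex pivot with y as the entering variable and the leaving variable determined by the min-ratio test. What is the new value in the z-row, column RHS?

Ratio test on column y — row 1: 4/3 = 4/3; row 2: 27/3 = 9. Minimum is 4/3 at row 1 (s_1 leaves); pivot element 3.
Divide row 1 by 3; eliminate column y from the other rows.
z-row update in column RHS: 0 − (-1)·(4/3) = 4/3.

4/3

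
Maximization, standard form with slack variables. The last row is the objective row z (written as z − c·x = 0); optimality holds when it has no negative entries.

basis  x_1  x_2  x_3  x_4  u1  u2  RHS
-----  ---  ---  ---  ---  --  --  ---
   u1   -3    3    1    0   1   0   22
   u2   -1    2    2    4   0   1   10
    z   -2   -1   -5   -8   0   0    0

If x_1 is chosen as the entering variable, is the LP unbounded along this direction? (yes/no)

yes

Every constraint-row entry in column x_1 is ≤ 0, so increasing x_1 is unbounded.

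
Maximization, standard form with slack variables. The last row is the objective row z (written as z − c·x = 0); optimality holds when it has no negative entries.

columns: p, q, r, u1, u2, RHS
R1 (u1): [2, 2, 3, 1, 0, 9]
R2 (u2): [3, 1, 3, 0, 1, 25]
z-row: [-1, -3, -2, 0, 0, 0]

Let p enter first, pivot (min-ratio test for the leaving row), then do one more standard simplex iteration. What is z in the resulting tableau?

27/2

Ratio test on column p — row 1: 9/2 = 9/2; row 2: 25/3 = 25/3. Minimum is 9/2 at row 1 (u1 leaves); pivot element 2.
Pivot on row 1; the z-row RHS becomes 0 − (-1)·(9/2) = 9/2.
Next entering variable (most negative z-row entry -2): q.
Ratio test on column q — row 1: (9/2)/1 = 9/2; row 2: entry -2 ≤ 0. Minimum is 9/2 at row 1 (p leaves); pivot element 1.
After the second pivot the z-row RHS is 9/2 − (-2)·(9/2) = 27/2.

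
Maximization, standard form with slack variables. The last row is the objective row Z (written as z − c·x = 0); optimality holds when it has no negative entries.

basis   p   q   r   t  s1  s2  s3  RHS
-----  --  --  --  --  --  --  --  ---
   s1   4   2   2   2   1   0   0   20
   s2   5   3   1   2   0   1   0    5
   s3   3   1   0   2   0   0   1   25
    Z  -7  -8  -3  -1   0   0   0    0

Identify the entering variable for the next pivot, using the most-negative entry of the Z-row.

Negative Z-row entries: p: -7, q: -8, r: -3, t: -1.
The most negative is -8 in column q, so q enters.

q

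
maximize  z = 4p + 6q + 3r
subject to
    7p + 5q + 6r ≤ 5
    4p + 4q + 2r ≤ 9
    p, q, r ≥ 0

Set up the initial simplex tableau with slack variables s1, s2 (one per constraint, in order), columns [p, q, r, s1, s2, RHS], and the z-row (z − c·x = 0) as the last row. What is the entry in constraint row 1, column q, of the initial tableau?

Constraint 1 has coefficient 5 on q.

5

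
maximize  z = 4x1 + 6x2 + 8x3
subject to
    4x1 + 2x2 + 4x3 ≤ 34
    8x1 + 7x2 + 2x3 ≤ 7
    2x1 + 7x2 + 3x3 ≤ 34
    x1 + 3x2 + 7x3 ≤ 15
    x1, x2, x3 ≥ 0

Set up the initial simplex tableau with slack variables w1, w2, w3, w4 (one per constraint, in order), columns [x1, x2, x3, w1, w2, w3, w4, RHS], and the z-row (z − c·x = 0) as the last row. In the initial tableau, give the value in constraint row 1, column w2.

Slack w2 belongs to constraint 2; its column is the unit vector e_2, so the entry in row 1 is 0.

0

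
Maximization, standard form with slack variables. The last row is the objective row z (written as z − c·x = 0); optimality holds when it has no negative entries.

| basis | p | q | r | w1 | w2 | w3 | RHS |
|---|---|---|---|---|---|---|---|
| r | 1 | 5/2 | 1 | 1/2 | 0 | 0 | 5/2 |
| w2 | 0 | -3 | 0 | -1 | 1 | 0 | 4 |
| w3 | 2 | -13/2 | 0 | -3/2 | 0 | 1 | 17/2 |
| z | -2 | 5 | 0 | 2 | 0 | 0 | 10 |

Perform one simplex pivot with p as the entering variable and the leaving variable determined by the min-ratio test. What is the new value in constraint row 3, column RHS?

7/2

Ratio test on column p — row 1: (5/2)/1 = 5/2; row 2: entry 0 ≤ 0; row 3: (17/2)/2 = 17/4. Minimum is 5/2 at row 1 (r leaves); pivot element 1.
Divide row 1 by 1; eliminate column p from the other rows.
Row 3 update in column RHS: 17/2 − 2·(5/2) = 7/2.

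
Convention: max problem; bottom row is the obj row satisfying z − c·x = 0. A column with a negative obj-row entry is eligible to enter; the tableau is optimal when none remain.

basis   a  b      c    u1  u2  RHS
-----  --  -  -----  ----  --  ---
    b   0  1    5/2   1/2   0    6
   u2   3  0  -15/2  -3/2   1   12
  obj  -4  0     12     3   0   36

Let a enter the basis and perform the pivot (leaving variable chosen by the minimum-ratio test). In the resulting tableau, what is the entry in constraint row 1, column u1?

Ratio test on column a — row 1: entry 0 ≤ 0; row 2: 12/3 = 4. Minimum is 4 at row 2 (u2 leaves); pivot element 3.
Divide row 2 by 3; eliminate column a from the other rows.
Row 1 update in column u1: 1/2 − 0·(-1/2) = 1/2.

1/2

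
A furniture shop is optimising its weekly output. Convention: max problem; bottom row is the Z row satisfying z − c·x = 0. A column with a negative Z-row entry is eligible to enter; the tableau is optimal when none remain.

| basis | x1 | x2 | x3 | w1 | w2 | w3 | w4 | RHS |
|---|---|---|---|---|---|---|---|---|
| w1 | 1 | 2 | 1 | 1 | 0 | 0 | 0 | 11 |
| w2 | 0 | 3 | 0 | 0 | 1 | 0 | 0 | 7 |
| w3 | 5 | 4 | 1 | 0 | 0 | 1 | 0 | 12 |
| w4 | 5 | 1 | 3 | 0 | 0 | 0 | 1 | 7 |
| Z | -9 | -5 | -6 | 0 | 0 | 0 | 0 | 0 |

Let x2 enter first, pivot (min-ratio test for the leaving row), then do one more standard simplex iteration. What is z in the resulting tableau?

Ratio test on column x2 — row 1: 11/2 = 11/2; row 2: 7/3 = 7/3; row 3: 12/4 = 3; row 4: 7/1 = 7. Minimum is 7/3 at row 2 (w2 leaves); pivot element 3.
Pivot on row 2; the Z-row RHS becomes 0 − (-5)·(7/3) = 35/3.
Next entering variable (most negative Z-row entry -9): x1.
Ratio test on column x1 — row 1: (19/3)/1 = 19/3; row 2: entry 0 ≤ 0; row 3: (8/3)/5 = 8/15; row 4: (14/3)/5 = 14/15. Minimum is 8/15 at row 3 (w3 leaves); pivot element 5.
After the second pivot the Z-row RHS is 35/3 − (-9)·(8/15) = 247/15.

247/15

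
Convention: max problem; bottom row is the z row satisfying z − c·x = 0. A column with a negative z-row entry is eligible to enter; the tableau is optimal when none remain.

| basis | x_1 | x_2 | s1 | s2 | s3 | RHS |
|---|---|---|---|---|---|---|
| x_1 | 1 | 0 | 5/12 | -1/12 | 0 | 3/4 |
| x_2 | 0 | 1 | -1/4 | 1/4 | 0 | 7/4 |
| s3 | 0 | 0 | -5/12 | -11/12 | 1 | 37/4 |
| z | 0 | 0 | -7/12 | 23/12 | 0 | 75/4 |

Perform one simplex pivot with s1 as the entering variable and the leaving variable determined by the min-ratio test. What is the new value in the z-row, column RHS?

Ratio test on column s1 — row 1: (3/4)/(5/12) = 9/5; row 2: entry -1/4 ≤ 0; row 3: entry -5/12 ≤ 0. Minimum is 9/5 at row 1 (x_1 leaves); pivot element 5/12.
Divide row 1 by 5/12; eliminate column s1 from the other rows.
z-row update in column RHS: 75/4 − (-7/12)·(9/5) = 99/5.

99/5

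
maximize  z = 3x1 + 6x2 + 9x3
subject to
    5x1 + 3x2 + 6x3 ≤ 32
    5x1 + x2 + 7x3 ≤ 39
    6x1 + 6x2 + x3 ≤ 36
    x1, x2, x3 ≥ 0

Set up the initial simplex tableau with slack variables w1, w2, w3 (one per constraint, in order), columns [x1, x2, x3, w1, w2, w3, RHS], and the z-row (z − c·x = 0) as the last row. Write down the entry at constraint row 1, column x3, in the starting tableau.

6

Constraint 1 has coefficient 6 on x3.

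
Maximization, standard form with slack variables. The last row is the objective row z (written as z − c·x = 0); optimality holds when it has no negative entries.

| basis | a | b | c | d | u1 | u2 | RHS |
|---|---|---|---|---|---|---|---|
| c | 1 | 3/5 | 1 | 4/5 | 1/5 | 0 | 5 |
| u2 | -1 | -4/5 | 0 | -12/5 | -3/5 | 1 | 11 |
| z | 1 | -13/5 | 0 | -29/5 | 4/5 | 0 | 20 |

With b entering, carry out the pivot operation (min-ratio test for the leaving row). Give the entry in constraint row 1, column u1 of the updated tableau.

Ratio test on column b — row 1: 5/(3/5) = 25/3; row 2: entry -4/5 ≤ 0. Minimum is 25/3 at row 1 (c leaves); pivot element 3/5.
Divide row 1 by 3/5; eliminate column b from the other rows.
In the new row 1, the u1 entry is the old entry divided by the pivot: (1/5)/(3/5) = 1/3.

1/3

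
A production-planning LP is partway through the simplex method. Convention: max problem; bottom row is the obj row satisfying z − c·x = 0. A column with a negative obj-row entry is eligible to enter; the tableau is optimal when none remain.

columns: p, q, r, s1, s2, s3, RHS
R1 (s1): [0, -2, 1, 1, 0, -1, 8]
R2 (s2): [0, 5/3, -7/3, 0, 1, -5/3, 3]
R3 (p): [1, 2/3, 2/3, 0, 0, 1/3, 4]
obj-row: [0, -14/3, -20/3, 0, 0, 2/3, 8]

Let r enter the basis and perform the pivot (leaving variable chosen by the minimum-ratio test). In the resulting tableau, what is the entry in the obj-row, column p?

10

Ratio test on column r — row 1: 8/1 = 8; row 2: entry -7/3 ≤ 0; row 3: 4/(2/3) = 6. Minimum is 6 at row 3 (p leaves); pivot element 2/3.
Divide row 3 by 2/3; eliminate column r from the other rows.
obj-row update in column p: 0 − (-20/3)·(3/2) = 10.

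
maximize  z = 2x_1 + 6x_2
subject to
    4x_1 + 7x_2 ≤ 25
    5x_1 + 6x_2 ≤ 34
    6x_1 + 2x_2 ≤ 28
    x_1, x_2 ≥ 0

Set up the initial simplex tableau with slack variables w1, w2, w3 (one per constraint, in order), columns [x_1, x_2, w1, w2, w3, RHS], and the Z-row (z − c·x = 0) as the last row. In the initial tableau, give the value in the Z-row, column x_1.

-2

The Z-row carries the negated objective coefficients: the x_1 entry is -2.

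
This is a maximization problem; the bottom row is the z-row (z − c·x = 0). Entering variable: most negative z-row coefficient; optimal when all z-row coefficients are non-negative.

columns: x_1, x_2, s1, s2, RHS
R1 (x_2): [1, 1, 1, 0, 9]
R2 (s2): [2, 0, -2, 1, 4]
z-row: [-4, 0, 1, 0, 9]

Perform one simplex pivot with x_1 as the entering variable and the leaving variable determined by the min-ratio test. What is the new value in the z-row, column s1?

-3

Ratio test on column x_1 — row 1: 9/1 = 9; row 2: 4/2 = 2. Minimum is 2 at row 2 (s2 leaves); pivot element 2.
Divide row 2 by 2; eliminate column x_1 from the other rows.
z-row update in column s1: 1 − (-4)·(-1) = -3.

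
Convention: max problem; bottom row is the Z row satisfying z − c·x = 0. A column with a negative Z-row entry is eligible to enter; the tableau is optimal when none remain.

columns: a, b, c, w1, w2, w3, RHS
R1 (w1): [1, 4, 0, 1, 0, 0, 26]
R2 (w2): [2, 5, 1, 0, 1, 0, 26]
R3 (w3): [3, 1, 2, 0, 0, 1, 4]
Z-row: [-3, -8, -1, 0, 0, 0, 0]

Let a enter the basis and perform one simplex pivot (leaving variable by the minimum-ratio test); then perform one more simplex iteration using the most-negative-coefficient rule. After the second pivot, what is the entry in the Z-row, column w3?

Ratio test on column a — row 1: 26/1 = 26; row 2: 26/2 = 13; row 3: 4/3 = 4/3. Minimum is 4/3 at row 3 (w3 leaves); pivot element 3.
Divide row 3 by 3; eliminate column a from the other rows.
Second iteration: most negative Z-row entry is -7 in column b, so b enters.
Ratio test on column b — row 1: (74/3)/(11/3) = 74/11; row 2: (70/3)/(13/3) = 70/13; row 3: (4/3)/(1/3) = 4. Minimum is 4 at row 3 (a leaves); pivot element 1/3.
Divide row 3 by 1/3; eliminate column b from the other rows.
After both pivots, the entry at the Z-row, column w3 is 8.

8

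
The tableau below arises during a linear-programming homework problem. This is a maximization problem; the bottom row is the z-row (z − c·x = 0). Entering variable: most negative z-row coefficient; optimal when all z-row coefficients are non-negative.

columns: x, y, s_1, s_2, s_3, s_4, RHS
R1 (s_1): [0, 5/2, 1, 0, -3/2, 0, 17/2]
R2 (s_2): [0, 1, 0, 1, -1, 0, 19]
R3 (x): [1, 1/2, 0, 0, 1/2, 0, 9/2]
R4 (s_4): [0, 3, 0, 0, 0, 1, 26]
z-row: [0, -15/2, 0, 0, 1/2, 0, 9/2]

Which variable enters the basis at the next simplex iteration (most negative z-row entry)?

Negative z-row entries: y: -15/2.
The most negative is -15/2 in column y, so y enters.

y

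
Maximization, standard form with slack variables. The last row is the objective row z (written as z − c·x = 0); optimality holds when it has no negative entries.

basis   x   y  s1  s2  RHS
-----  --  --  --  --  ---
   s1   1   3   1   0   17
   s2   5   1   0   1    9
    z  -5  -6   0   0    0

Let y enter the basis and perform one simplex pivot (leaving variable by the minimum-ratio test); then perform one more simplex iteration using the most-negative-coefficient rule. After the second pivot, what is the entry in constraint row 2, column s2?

3/14

Ratio test on column y — row 1: 17/3 = 17/3; row 2: 9/1 = 9. Minimum is 17/3 at row 1 (s1 leaves); pivot element 3.
Divide row 1 by 3; eliminate column y from the other rows.
Second iteration: most negative z-row entry is -3 in column x, so x enters.
Ratio test on column x — row 1: (17/3)/(1/3) = 17; row 2: (10/3)/(14/3) = 5/7. Minimum is 5/7 at row 2 (s2 leaves); pivot element 14/3.
Divide row 2 by 14/3; eliminate column x from the other rows.
After both pivots, the entry at constraint row 2, column s2 is 3/14.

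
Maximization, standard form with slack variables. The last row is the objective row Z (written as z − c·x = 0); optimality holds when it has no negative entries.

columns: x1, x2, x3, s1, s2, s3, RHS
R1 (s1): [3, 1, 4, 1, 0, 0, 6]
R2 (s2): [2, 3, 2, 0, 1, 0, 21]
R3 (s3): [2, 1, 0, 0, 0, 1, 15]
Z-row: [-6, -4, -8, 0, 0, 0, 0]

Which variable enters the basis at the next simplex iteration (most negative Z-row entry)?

x3

Negative Z-row entries: x1: -6, x2: -4, x3: -8.
The most negative is -8 in column x3, so x3 enters.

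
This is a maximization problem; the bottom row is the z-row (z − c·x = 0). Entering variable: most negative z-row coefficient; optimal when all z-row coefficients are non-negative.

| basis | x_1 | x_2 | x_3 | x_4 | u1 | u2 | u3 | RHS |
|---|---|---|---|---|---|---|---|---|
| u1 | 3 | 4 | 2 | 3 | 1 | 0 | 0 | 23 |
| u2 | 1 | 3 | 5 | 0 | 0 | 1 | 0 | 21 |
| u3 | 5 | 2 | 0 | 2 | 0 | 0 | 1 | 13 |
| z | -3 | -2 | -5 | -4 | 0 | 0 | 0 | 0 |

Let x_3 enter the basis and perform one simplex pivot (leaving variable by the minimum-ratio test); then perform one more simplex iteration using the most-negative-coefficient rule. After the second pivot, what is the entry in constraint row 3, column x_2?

Ratio test on column x_3 — row 1: 23/2 = 23/2; row 2: 21/5 = 21/5; row 3: entry 0 ≤ 0. Minimum is 21/5 at row 2 (u2 leaves); pivot element 5.
Divide row 2 by 5; eliminate column x_3 from the other rows.
Second iteration: most negative z-row entry is -4 in column x_4, so x_4 enters.
Ratio test on column x_4 — row 1: (73/5)/3 = 73/15; row 2: entry 0 ≤ 0; row 3: 13/2 = 13/2. Minimum is 73/15 at row 1 (u1 leaves); pivot element 3.
Divide row 1 by 3; eliminate column x_4 from the other rows.
After both pivots, the entry at constraint row 3, column x_2 is 2/15.

2/15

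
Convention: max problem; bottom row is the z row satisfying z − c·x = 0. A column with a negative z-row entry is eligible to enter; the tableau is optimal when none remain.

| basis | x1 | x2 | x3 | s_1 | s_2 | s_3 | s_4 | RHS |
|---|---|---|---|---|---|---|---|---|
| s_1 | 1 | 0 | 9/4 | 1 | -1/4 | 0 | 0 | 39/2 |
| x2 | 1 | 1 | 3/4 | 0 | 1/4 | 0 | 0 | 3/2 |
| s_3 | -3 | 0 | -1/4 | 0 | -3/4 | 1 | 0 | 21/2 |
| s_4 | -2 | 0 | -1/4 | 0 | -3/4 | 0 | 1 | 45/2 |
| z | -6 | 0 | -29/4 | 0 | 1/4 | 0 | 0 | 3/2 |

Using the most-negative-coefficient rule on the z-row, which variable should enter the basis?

Negative z-row entries: x1: -6, x3: -29/4.
The most negative is -29/4 in column x3, so x3 enters.

x3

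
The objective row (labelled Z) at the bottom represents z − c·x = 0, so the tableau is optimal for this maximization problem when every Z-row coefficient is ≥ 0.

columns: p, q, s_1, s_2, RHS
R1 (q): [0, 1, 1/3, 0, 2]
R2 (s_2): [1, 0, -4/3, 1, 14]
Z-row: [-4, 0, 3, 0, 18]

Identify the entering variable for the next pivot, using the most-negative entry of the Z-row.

p

Negative Z-row entries: p: -4.
The most negative is -4 in column p, so p enters.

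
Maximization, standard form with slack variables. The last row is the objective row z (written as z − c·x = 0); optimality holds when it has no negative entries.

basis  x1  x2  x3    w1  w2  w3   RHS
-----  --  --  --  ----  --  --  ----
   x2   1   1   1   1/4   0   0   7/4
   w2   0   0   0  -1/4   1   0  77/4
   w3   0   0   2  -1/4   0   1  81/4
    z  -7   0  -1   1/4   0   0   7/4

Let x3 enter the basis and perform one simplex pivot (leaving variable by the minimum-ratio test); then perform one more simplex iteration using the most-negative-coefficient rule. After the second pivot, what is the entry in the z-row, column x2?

7

Ratio test on column x3 — row 1: (7/4)/1 = 7/4; row 2: entry 0 ≤ 0; row 3: (81/4)/2 = 81/8. Minimum is 7/4 at row 1 (x2 leaves); pivot element 1.
Divide row 1 by 1; eliminate column x3 from the other rows.
Second iteration: most negative z-row entry is -6 in column x1, so x1 enters.
Ratio test on column x1 — row 1: (7/4)/1 = 7/4; row 2: entry 0 ≤ 0; row 3: entry -2 ≤ 0. Minimum is 7/4 at row 1 (x3 leaves); pivot element 1.
Divide row 1 by 1; eliminate column x1 from the other rows.
After both pivots, the entry at the z-row, column x2 is 7.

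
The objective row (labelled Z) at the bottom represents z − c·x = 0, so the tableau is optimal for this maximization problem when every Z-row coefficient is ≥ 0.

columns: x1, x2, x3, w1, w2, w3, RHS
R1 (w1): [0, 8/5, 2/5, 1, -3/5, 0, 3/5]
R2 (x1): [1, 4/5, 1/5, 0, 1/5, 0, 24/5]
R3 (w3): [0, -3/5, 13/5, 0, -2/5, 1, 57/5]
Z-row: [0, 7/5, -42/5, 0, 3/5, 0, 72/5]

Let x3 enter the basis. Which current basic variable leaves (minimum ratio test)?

w1

Column x3 entries and ratios — w1: (3/5)/(2/5) = 3/2; x1: (24/5)/(1/5) = 24; w3: (57/5)/(13/5) = 57/13.
Smallest ratio is 3/2 in the row of w1, so w1 leaves.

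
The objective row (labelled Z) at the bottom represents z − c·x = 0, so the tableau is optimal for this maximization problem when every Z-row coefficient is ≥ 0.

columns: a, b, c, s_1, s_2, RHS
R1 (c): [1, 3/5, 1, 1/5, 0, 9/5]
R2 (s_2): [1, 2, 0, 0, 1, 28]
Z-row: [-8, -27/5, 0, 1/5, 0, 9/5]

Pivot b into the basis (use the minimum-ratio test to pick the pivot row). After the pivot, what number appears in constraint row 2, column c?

Ratio test on column b — row 1: (9/5)/(3/5) = 3; row 2: 28/2 = 14. Minimum is 3 at row 1 (c leaves); pivot element 3/5.
Divide row 1 by 3/5; eliminate column b from the other rows.
Row 2 update in column c: 0 − 2·(5/3) = -10/3.

-10/3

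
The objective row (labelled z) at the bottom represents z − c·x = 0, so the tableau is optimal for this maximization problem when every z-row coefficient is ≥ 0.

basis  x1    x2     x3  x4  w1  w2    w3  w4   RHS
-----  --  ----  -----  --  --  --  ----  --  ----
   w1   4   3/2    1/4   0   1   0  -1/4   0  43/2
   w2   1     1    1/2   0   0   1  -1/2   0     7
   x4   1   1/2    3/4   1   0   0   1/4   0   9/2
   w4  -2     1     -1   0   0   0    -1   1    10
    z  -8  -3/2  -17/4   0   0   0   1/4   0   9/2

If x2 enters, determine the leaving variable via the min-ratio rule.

w2

Column x2 entries and ratios — w1: (43/2)/(3/2) = 43/3; w2: 7/1 = 7; x4: (9/2)/(1/2) = 9; w4: 10/1 = 10.
Smallest ratio is 7 in the row of w2, so w2 leaves.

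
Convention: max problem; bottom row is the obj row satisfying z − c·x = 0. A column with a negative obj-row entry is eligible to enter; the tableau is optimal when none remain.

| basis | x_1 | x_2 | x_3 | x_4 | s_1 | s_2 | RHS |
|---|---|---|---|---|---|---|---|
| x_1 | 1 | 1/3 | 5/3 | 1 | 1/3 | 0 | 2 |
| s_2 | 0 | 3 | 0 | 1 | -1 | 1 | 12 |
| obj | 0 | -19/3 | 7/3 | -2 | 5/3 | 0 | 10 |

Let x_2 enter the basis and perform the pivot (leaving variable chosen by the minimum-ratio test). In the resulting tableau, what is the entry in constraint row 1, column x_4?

8/9

Ratio test on column x_2 — row 1: 2/(1/3) = 6; row 2: 12/3 = 4. Minimum is 4 at row 2 (s_2 leaves); pivot element 3.
Divide row 2 by 3; eliminate column x_2 from the other rows.
Row 1 update in column x_4: 1 − (1/3)·(1/3) = 8/9.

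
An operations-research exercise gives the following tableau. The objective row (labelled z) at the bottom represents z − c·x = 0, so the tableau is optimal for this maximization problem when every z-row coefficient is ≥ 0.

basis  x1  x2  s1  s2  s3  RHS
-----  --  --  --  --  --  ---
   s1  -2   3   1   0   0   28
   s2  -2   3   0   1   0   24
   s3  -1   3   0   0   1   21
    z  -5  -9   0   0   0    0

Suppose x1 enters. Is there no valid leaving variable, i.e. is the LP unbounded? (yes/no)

Every constraint-row entry in column x1 is ≤ 0, so increasing x1 is unbounded.

yes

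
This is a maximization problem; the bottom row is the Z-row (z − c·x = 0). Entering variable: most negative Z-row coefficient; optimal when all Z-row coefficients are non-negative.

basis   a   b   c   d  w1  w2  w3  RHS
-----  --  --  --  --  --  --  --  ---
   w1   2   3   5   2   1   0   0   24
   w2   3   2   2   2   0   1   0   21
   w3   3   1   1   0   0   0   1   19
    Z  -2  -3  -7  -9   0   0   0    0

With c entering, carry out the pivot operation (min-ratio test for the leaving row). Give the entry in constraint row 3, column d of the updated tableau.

Ratio test on column c — row 1: 24/5 = 24/5; row 2: 21/2 = 21/2; row 3: 19/1 = 19. Minimum is 24/5 at row 1 (w1 leaves); pivot element 5.
Divide row 1 by 5; eliminate column c from the other rows.
Row 3 update in column d: 0 − 1·(2/5) = -2/5.

-2/5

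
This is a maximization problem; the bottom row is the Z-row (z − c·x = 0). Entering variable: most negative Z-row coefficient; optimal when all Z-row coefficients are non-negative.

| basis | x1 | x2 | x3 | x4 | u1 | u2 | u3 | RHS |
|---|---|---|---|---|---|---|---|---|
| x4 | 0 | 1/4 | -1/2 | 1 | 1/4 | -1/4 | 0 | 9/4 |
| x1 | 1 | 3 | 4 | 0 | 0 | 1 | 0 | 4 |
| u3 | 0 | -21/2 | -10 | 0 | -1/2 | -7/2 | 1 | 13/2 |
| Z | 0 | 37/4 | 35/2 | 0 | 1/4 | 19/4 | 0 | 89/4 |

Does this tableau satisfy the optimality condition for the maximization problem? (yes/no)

Every Z-row coefficient is ≥ 0, so the tableau is optimal.

yes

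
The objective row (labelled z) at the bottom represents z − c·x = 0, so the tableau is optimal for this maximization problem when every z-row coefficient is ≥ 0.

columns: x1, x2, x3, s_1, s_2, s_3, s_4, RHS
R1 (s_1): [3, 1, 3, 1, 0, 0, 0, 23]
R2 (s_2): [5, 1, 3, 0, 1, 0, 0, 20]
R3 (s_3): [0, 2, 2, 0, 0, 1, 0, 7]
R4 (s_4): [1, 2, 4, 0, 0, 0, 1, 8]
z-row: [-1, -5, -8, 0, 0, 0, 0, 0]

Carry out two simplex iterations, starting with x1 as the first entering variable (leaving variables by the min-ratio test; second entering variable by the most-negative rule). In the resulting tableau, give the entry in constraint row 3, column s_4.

Ratio test on column x1 — row 1: 23/3 = 23/3; row 2: 20/5 = 4; row 3: entry 0 ≤ 0; row 4: 8/1 = 8. Minimum is 4 at row 2 (s_2 leaves); pivot element 5.
Divide row 2 by 5; eliminate column x1 from the other rows.
Second iteration: most negative z-row entry is -37/5 in column x3, so x3 enters.
Ratio test on column x3 — row 1: 11/(6/5) = 55/6; row 2: 4/(3/5) = 20/3; row 3: 7/2 = 7/2; row 4: 4/(17/5) = 20/17. Minimum is 20/17 at row 4 (s_4 leaves); pivot element 17/5.
Divide row 4 by 17/5; eliminate column x3 from the other rows.
After both pivots, the entry at constraint row 3, column s_4 is -10/17.

-10/17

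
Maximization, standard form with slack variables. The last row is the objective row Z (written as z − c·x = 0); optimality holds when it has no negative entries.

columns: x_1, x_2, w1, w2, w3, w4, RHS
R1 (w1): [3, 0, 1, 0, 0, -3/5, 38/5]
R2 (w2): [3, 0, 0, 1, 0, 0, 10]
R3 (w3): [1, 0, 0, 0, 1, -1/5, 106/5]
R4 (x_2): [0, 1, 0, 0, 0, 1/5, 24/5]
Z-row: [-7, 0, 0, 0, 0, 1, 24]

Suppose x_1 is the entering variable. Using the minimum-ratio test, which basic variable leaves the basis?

Column x_1 entries and ratios — w1: (38/5)/3 = 38/15; w2: 10/3 = 10/3; w3: (106/5)/1 = 106/5; x_2: 0 ≤ 0, skip.
Smallest ratio is 38/15 in the row of w1, so w1 leaves.

w1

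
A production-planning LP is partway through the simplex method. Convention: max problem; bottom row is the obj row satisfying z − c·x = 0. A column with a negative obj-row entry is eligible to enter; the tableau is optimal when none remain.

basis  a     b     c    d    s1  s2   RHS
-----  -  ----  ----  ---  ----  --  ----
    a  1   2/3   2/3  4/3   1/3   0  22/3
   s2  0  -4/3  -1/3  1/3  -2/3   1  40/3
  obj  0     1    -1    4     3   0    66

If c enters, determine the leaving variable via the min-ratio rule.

a

Column c entries and ratios — a: (22/3)/(2/3) = 11; s2: -1/3 ≤ 0, skip.
Smallest ratio is 11 in the row of a, so a leaves.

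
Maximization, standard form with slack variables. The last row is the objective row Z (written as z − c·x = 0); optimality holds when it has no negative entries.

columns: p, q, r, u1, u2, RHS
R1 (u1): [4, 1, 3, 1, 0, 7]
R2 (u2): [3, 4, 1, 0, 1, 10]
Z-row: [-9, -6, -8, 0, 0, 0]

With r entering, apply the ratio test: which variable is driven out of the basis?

Column r entries and ratios — u1: 7/3 = 7/3; u2: 10/1 = 10.
Smallest ratio is 7/3 in the row of u1, so u1 leaves.

u1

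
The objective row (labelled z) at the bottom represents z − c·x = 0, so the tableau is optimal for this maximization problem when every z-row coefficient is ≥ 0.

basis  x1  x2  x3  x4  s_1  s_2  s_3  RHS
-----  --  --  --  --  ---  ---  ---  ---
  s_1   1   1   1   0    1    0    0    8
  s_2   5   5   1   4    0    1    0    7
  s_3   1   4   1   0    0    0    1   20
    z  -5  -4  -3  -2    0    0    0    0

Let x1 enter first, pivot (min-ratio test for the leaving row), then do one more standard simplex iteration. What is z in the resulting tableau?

Ratio test on column x1 — row 1: 8/1 = 8; row 2: 7/5 = 7/5; row 3: 20/1 = 20. Minimum is 7/5 at row 2 (s_2 leaves); pivot element 5.
Pivot on row 2; the z-row RHS becomes 0 − (-5)·(7/5) = 7.
Next entering variable (most negative z-row entry -2): x3.
Ratio test on column x3 — row 1: (33/5)/(4/5) = 33/4; row 2: (7/5)/(1/5) = 7; row 3: (93/5)/(4/5) = 93/4. Minimum is 7 at row 2 (x1 leaves); pivot element 1/5.
After the second pivot the z-row RHS is 7 − (-2)·7 = 21.

21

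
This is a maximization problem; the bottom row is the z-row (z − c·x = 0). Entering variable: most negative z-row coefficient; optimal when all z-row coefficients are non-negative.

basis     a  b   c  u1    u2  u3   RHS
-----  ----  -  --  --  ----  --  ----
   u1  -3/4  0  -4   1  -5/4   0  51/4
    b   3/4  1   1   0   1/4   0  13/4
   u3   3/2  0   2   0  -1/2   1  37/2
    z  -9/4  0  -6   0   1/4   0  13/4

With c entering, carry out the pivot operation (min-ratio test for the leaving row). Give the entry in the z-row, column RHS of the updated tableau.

Ratio test on column c — row 1: entry -4 ≤ 0; row 2: (13/4)/1 = 13/4; row 3: (37/2)/2 = 37/4. Minimum is 13/4 at row 2 (b leaves); pivot element 1.
Divide row 2 by 1; eliminate column c from the other rows.
z-row update in column RHS: 13/4 − (-6)·(13/4) = 91/4.

91/4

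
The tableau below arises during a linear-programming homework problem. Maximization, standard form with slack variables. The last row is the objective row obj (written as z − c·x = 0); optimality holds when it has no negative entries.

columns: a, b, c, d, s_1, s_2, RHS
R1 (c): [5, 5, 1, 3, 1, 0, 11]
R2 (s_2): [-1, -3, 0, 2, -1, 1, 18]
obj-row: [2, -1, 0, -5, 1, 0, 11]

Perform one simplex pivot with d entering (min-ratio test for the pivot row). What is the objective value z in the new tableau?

Ratio test on column d — row 1: 11/3 = 11/3; row 2: 18/2 = 9. Minimum is 11/3 at row 1 (c leaves); pivot element 3.
Pivot on row 1; the obj-row RHS becomes 11 − (-5)·(11/3) = 88/3.

88/3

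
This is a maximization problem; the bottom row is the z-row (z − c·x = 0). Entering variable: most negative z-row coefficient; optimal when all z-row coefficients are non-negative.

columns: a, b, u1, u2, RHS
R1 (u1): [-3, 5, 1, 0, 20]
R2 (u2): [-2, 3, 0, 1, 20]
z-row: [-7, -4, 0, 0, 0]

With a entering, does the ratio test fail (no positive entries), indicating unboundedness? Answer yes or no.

yes

Every constraint-row entry in column a is ≤ 0, so increasing a is unbounded.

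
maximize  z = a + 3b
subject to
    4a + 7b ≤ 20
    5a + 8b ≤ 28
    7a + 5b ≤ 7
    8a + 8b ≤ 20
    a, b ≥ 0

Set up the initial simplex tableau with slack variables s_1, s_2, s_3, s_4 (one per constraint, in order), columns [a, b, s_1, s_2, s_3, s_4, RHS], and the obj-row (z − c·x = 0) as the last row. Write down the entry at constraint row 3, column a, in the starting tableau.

7

Constraint 3 has coefficient 7 on a.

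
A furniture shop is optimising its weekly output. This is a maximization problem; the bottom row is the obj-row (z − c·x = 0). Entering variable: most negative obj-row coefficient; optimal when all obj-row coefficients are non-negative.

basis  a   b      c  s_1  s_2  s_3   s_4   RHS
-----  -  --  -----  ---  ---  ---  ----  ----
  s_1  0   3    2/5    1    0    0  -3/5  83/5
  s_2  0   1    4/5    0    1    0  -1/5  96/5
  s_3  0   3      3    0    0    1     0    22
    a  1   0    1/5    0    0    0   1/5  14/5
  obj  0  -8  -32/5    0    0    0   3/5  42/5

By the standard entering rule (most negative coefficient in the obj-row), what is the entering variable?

Negative obj-row entries: b: -8, c: -32/5.
The most negative is -8 in column b, so b enters.

b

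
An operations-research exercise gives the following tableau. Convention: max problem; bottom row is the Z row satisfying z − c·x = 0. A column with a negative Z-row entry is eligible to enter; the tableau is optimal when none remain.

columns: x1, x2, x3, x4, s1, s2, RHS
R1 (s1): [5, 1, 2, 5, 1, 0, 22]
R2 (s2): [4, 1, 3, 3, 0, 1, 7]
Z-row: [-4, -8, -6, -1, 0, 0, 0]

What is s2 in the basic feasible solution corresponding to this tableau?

7

s2 is basic (row 2); its value is the RHS of that row, 7.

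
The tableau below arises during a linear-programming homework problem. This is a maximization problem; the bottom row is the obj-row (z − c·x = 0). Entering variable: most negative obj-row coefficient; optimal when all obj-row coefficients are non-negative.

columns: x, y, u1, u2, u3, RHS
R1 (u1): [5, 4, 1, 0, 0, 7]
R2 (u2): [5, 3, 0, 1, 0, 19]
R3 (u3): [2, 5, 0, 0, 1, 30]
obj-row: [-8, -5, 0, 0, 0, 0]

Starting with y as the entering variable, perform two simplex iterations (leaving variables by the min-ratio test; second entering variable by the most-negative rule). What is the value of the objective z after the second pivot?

56/5

Ratio test on column y — row 1: 7/4 = 7/4; row 2: 19/3 = 19/3; row 3: 30/5 = 6. Minimum is 7/4 at row 1 (u1 leaves); pivot element 4.
Pivot on row 1; the obj-row RHS becomes 0 − (-5)·(7/4) = 35/4.
Next entering variable (most negative obj-row entry -7/4): x.
Ratio test on column x — row 1: (7/4)/(5/4) = 7/5; row 2: (55/4)/(5/4) = 11; row 3: entry -17/4 ≤ 0. Minimum is 7/5 at row 1 (y leaves); pivot element 5/4.
After the second pivot the obj-row RHS is 35/4 − (-7/4)·(7/5) = 56/5.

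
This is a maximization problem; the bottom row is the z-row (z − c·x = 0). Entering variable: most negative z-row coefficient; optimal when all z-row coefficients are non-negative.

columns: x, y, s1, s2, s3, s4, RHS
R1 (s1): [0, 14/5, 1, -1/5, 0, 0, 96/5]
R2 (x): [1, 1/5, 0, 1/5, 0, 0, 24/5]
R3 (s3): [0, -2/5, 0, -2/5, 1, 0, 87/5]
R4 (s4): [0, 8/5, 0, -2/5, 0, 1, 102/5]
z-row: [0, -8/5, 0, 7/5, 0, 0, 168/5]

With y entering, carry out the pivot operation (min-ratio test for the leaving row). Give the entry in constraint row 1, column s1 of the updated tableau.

5/14

Ratio test on column y — row 1: (96/5)/(14/5) = 48/7; row 2: (24/5)/(1/5) = 24; row 3: entry -2/5 ≤ 0; row 4: (102/5)/(8/5) = 51/4. Minimum is 48/7 at row 1 (s1 leaves); pivot element 14/5.
Divide row 1 by 14/5; eliminate column y from the other rows.
In the new row 1, the s1 entry is the old entry divided by the pivot: 1/(14/5) = 5/14.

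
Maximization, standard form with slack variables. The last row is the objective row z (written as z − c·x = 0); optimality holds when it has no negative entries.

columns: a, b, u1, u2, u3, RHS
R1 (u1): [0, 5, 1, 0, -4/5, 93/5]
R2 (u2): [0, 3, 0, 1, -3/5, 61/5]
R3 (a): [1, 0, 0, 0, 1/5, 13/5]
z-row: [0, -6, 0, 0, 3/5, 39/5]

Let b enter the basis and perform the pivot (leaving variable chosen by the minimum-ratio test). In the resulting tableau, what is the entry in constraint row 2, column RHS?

Ratio test on column b — row 1: (93/5)/5 = 93/25; row 2: (61/5)/3 = 61/15; row 3: entry 0 ≤ 0. Minimum is 93/25 at row 1 (u1 leaves); pivot element 5.
Divide row 1 by 5; eliminate column b from the other rows.
Row 2 update in column RHS: 61/5 − 3·(93/25) = 26/25.

26/25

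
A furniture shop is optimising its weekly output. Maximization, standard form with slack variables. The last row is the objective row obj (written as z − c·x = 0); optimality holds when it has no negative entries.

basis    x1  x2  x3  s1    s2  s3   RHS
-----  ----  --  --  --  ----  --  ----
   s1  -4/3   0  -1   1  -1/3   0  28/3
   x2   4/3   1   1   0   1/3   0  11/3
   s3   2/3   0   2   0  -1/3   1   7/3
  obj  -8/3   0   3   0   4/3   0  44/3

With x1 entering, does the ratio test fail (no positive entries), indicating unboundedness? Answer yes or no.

Column x1 has positive entries in row(s) 2, 3, so the ratio test bounds it — not unbounded.

no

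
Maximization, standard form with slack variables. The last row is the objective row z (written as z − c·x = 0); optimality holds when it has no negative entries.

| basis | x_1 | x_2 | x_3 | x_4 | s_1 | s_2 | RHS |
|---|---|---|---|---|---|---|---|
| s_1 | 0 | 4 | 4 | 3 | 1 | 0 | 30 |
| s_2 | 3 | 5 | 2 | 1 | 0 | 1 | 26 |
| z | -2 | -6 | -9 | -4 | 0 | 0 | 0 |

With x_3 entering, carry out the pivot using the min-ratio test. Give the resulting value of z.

Ratio test on column x_3 — row 1: 30/4 = 15/2; row 2: 26/2 = 13. Minimum is 15/2 at row 1 (s_1 leaves); pivot element 4.
Pivot on row 1; the z-row RHS becomes 0 − (-9)·(15/2) = 135/2.

135/2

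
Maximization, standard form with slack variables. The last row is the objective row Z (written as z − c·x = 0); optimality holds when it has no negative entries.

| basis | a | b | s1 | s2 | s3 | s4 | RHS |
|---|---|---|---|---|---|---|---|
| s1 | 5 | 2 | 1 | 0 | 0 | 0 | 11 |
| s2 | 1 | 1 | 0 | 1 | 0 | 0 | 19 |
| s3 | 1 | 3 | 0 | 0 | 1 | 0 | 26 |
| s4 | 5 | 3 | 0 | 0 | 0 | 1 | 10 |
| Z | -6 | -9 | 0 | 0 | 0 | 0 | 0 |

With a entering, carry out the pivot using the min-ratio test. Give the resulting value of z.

Ratio test on column a — row 1: 11/5 = 11/5; row 2: 19/1 = 19; row 3: 26/1 = 26; row 4: 10/5 = 2. Minimum is 2 at row 4 (s4 leaves); pivot element 5.
Pivot on row 4; the Z-row RHS becomes 0 − (-6)·2 = 12.

12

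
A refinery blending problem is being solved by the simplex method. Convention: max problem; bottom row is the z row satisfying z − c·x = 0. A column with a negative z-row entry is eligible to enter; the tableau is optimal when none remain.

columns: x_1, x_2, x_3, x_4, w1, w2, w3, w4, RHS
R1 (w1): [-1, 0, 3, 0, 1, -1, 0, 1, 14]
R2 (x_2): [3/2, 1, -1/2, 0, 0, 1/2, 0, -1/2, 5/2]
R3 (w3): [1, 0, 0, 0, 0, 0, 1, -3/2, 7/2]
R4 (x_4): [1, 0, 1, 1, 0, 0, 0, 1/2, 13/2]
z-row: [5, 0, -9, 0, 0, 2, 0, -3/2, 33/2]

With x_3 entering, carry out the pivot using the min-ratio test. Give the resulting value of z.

Ratio test on column x_3 — row 1: 14/3 = 14/3; row 2: entry -1/2 ≤ 0; row 3: entry 0 ≤ 0; row 4: (13/2)/1 = 13/2. Minimum is 14/3 at row 1 (w1 leaves); pivot element 3.
Pivot on row 1; the z-row RHS becomes 33/2 − (-9)·(14/3) = 117/2.

117/2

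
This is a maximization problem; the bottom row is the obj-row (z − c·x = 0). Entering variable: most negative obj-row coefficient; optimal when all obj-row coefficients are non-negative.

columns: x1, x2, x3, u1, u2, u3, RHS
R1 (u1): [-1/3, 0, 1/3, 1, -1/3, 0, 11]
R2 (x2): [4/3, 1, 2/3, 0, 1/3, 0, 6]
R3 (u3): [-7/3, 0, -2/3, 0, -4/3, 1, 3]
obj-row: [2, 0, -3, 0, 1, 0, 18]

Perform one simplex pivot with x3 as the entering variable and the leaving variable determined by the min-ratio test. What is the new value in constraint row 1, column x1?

-1

Ratio test on column x3 — row 1: 11/(1/3) = 33; row 2: 6/(2/3) = 9; row 3: entry -2/3 ≤ 0. Minimum is 9 at row 2 (x2 leaves); pivot element 2/3.
Divide row 2 by 2/3; eliminate column x3 from the other rows.
Row 1 update in column x1: -1/3 − (1/3)·2 = -1.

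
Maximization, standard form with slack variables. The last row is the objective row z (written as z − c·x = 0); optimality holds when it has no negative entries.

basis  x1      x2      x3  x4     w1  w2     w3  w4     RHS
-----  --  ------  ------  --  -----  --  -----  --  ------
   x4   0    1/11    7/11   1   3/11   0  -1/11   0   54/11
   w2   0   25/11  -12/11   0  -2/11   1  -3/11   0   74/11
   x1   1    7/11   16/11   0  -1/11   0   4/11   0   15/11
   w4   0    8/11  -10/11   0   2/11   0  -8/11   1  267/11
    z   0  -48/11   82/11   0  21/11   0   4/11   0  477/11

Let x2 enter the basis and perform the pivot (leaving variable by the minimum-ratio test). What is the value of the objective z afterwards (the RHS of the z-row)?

369/7

Ratio test on column x2 — row 1: (54/11)/(1/11) = 54; row 2: (74/11)/(25/11) = 74/25; row 3: (15/11)/(7/11) = 15/7; row 4: (267/11)/(8/11) = 267/8. Minimum is 15/7 at row 3 (x1 leaves); pivot element 7/11.
Pivot on row 3; the z-row RHS becomes 477/11 − (-48/11)·(15/7) = 369/7.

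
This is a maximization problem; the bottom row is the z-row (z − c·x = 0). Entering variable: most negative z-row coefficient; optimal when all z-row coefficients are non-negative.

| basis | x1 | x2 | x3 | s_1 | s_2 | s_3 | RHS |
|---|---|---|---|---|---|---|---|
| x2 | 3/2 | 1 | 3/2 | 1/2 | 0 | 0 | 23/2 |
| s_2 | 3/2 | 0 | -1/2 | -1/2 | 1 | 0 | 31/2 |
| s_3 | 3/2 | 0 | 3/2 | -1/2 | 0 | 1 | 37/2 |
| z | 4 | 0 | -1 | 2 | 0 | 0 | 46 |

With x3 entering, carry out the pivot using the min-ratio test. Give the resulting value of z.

Ratio test on column x3 — row 1: (23/2)/(3/2) = 23/3; row 2: entry -1/2 ≤ 0; row 3: (37/2)/(3/2) = 37/3. Minimum is 23/3 at row 1 (x2 leaves); pivot element 3/2.
Pivot on row 1; the z-row RHS becomes 46 − (-1)·(23/3) = 161/3.

161/3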